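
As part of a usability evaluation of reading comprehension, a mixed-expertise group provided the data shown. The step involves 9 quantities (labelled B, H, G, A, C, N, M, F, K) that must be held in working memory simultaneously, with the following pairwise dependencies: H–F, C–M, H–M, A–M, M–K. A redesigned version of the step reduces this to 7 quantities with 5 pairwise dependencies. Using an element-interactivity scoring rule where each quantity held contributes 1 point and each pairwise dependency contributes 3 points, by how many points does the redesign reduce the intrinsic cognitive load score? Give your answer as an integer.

Original: 9 × 1 + 5 × 3 = 9 + 15 = 24.
Redesigned: 7 × 1 + 5 × 3 = 7 + 15 = 22.
Reduction = 24 − 22 = 2.

2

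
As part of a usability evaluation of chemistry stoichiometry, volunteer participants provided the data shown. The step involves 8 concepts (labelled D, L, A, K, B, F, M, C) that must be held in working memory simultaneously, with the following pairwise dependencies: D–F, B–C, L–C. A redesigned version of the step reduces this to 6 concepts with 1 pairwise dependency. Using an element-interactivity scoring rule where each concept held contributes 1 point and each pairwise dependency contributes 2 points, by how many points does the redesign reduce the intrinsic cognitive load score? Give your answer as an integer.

Original: 8 × 1 + 3 × 2 = 8 + 6 = 14.
Redesigned: 6 × 1 + 1 × 2 = 6 + 2 = 8.
Reduction = 14 − 8 = 6.

6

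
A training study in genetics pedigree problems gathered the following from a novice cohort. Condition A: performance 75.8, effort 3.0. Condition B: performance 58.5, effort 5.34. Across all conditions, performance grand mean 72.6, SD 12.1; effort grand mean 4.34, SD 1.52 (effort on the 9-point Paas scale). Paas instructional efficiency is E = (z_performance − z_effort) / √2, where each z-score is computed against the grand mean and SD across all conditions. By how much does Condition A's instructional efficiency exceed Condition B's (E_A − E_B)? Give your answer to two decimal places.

2.10

Condition A: z_P = (75.8 − 72.6)/12.1 = 0.2645; z_E = (3.0 − 4.34)/1.52 = -0.8816; E_A = (0.2645 − (-0.8816))/√2 = 0.8104.
Condition B: z_P = (58.5 − 72.6)/12.1 = -1.1653; z_E = (5.34 − 4.34)/1.52 = 0.6579; E_B = (-1.1653 − 0.6579)/√2 = -1.2892.
E_A − E_B = 0.8104 − (-1.2892) = 2.0996 ≈ 2.10.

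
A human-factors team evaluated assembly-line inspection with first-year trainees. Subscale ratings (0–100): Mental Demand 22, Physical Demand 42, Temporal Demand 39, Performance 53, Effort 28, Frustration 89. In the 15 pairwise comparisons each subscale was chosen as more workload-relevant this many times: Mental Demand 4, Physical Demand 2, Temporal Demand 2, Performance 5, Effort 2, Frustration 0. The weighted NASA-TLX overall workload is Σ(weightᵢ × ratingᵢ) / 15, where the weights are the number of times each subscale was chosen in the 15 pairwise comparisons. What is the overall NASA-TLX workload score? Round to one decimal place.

The tallies are the weights (they sum to 15).
Weighted sum = 4·22 + 2·42 + 2·39 + 5·53 + 2·28 + 0·89
            = 88 + 84 + 78 + 265 + 56 + 0 = 571.
Overall workload = 571 / 15 = 38.0667 ≈ 38.1.

38.1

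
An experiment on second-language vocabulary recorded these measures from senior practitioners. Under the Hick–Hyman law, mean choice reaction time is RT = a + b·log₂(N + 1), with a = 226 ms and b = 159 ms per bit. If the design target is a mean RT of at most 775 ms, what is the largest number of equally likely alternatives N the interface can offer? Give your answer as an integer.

9

Set 226 + 159·log₂(N + 1) ≤ 775.
log₂(N + 1) ≤ (775 − 226) / 159 = 3.4528.
N + 1 ≤ 2^3.4528 = 10.9496.
N ≤ 9.9496, so the largest integer N is 9.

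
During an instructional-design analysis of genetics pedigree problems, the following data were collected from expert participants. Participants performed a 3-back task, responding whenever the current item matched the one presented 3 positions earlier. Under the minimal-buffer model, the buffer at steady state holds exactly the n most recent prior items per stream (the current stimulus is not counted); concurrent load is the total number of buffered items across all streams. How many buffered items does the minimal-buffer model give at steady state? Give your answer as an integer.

The buffer holds the 3 most recent prior items.
Steady-state concurrent load = 3 items.

3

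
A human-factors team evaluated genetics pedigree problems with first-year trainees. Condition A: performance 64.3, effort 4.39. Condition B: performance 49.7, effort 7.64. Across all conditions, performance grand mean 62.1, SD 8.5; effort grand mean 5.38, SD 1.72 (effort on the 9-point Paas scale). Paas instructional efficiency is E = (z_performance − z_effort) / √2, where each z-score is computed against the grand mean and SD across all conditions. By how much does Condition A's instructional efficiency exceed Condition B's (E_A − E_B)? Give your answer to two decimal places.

2.55

Condition A: z_P = (64.3 − 62.1)/8.5 = 0.2588; z_E = (4.39 − 5.38)/1.72 = -0.5756; E_A = (0.2588 − (-0.5756))/√2 = 0.5900.
Condition B: z_P = (49.7 − 62.1)/8.5 = -1.4588; z_E = (7.64 − 5.38)/1.72 = 1.3140; E_B = (-1.4588 − 1.3140)/√2 = -1.9607.
E_A − E_B = 0.5900 − (-1.9607) = 2.5507 ≈ 2.55.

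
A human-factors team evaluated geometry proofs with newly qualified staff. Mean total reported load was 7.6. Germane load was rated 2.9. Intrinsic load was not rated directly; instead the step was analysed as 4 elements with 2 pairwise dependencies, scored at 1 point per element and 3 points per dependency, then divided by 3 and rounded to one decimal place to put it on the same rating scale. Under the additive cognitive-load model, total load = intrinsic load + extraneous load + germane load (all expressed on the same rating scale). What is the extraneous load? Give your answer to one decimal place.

1.4

Intrinsic (element-interactivity): (4 × 1 + 2 × 3) / 3 = 10 / 3 = 3.3333 → 3.3.
extraneous load = total − intrinsic − germane
             = 7.6 − 3.3 − 2.9 = 1.4.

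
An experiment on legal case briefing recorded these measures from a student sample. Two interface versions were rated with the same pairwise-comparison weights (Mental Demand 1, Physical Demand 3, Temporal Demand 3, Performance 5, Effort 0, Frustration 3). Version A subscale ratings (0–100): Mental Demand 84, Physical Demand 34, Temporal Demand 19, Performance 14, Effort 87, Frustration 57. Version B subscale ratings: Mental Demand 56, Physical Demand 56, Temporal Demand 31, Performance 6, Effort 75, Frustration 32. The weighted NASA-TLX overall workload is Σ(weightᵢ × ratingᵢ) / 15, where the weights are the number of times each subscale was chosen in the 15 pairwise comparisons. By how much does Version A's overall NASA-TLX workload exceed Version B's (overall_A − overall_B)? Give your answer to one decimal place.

2.7

Version A weighted sum = 1·84 + 3·34 + 3·19 + 5·14 + 0·87 + 3·57 = 84 + 102 + 57 + 70 + 0 + 171 = 484; overall_A = 484/15 = 32.2667.
Version B weighted sum = 1·56 + 3·56 + 3·31 + 5·6 + 0·75 + 3·32 = 56 + 168 + 93 + 30 + 0 + 96 = 443; overall_B = 443/15 = 29.5333.
Difference = 32.2667 − 29.5333 = 2.7334 ≈ 2.7.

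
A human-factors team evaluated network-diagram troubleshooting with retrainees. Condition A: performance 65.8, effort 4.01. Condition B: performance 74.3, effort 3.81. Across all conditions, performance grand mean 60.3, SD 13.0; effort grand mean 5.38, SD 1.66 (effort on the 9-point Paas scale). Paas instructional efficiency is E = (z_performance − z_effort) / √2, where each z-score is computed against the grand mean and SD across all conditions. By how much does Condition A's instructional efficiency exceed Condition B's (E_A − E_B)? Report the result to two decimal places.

-0.55

Condition A: z_P = (65.8 − 60.3)/13.0 = 0.4231; z_E = (4.01 − 5.38)/1.66 = -0.8253; E_A = (0.4231 − (-0.8253))/√2 = 0.8828.
Condition B: z_P = (74.3 − 60.3)/13.0 = 1.0769; z_E = (3.81 − 5.38)/1.66 = -0.9458; E_B = (1.0769 − (-0.9458))/√2 = 1.4303.
E_A − E_B = 0.8828 − 1.4303 = -0.5475 ≈ -0.55.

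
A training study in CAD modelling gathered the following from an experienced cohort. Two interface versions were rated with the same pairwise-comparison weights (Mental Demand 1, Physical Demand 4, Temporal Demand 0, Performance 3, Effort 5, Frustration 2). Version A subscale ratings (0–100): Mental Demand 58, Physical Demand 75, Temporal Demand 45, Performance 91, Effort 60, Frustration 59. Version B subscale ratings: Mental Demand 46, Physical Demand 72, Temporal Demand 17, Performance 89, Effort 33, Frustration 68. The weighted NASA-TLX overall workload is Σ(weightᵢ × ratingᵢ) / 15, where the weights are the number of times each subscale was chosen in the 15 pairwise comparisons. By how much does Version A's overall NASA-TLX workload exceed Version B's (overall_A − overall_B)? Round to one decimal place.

9.8

Version A weighted sum = 1·58 + 4·75 + 0·45 + 3·91 + 5·60 + 2·59 = 58 + 300 + 0 + 273 + 300 + 118 = 1049; overall_A = 1049/15 = 69.9333.
Version B weighted sum = 1·46 + 4·72 + 0·17 + 3·89 + 5·33 + 2·68 = 46 + 288 + 0 + 267 + 165 + 136 = 902; overall_B = 902/15 = 60.1333.
Difference = 69.9333 − 60.1333 = 9.8000 ≈ 9.8.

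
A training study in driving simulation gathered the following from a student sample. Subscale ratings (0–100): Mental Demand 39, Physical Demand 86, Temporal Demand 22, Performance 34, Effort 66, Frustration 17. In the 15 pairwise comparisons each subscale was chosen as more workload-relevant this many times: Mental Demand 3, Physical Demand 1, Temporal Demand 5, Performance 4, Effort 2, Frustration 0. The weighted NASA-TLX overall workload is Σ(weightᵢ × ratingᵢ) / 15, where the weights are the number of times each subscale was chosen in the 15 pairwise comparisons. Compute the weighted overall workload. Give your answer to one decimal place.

The tallies are the weights (they sum to 15).
Weighted sum = 3·39 + 1·86 + 5·22 + 4·34 + 2·66 + 0·17
            = 117 + 86 + 110 + 136 + 132 + 0 = 581.
Overall workload = 581 / 15 = 38.7333 ≈ 38.7.

38.7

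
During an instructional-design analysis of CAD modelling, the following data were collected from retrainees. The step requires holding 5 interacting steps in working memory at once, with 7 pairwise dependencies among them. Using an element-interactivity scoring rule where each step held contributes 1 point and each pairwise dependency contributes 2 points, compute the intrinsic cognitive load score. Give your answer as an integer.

19

Element contribution: 5 × 1 = 5.
Interaction contribution: 7 × 2 = 14.
Intrinsic load = 5 + 14 = 19.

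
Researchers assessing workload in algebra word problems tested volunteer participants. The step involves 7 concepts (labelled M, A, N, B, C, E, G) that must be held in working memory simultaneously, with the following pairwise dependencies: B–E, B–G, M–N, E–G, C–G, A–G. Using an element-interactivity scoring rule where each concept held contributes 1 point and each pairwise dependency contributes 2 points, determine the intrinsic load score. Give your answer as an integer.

19

Count of concepts held simultaneously: 7.
Count of pairwise dependencies listed: 6.
Element contribution: 7 × 1 = 7.
Interaction contribution: 6 × 2 = 12.
Intrinsic load = 7 + 12 = 19.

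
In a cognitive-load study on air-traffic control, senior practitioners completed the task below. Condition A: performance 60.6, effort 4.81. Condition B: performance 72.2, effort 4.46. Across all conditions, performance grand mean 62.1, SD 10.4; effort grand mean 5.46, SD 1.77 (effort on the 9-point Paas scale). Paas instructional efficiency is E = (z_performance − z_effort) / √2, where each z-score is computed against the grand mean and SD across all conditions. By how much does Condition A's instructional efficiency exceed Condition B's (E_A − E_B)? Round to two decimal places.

Condition A: z_P = (60.6 − 62.1)/10.4 = -0.1442; z_E = (4.81 − 5.46)/1.77 = -0.3672; E_A = (-0.1442 − (-0.3672))/√2 = 0.1577.
Condition B: z_P = (72.2 − 62.1)/10.4 = 0.9712; z_E = (4.46 − 5.46)/1.77 = -0.5650; E_B = (0.9712 − (-0.5650))/√2 = 1.0863.
E_A − E_B = 0.1577 − 1.0863 = -0.9286 ≈ -0.93.

-0.93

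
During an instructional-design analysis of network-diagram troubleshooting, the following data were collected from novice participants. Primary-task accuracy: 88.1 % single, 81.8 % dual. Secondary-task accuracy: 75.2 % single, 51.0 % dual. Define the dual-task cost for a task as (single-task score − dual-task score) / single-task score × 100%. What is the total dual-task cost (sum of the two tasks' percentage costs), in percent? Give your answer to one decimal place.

Primary cost = (88.1 − 81.8) / 88.1 × 100% = 7.1510%.
Secondary cost = (75.2 − 51.0) / 75.2 × 100% = 32.1809%.
Total = 7.1510% + 32.1809% = 39.3319% ≈ 39.3%.

39.3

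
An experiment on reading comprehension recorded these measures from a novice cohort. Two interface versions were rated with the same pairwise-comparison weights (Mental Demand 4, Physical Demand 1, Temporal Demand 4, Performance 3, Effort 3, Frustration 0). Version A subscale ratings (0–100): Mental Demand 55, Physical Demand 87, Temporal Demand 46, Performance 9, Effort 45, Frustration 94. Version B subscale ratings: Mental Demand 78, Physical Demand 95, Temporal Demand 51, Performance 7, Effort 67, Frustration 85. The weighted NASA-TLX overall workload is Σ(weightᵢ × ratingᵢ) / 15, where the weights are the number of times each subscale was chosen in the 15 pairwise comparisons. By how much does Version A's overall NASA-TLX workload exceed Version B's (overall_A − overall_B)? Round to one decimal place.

-12.0

Version A weighted sum = 4·55 + 1·87 + 4·46 + 3·9 + 3·45 + 0·94 = 220 + 87 + 184 + 27 + 135 + 0 = 653; overall_A = 653/15 = 43.5333.
Version B weighted sum = 4·78 + 1·95 + 4·51 + 3·7 + 3·67 + 0·85 = 312 + 95 + 204 + 21 + 201 + 0 = 833; overall_B = 833/15 = 55.5333.
Difference = 43.5333 − 55.5333 = -12.0000 ≈ -12.0.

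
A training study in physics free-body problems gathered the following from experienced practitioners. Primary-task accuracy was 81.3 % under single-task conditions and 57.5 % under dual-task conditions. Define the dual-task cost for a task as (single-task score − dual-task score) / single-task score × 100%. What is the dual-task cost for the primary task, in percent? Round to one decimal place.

Cost = (81.3 − 57.5) / 81.3 × 100%
     = 23.8000 / 81.3 × 100% = 29.2743%.
≈ 29.3%.

29.3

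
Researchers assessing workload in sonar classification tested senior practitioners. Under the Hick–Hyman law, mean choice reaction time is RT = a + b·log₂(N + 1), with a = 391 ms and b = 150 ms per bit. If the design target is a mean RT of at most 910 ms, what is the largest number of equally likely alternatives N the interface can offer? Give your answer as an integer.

Set 391 + 150·log₂(N + 1) ≤ 910.
log₂(N + 1) ≤ (910 − 391) / 150 = 3.4600.
N + 1 ≤ 2^3.4600 = 11.0043.
N ≤ 10.0043, so the largest integer N is 10.

10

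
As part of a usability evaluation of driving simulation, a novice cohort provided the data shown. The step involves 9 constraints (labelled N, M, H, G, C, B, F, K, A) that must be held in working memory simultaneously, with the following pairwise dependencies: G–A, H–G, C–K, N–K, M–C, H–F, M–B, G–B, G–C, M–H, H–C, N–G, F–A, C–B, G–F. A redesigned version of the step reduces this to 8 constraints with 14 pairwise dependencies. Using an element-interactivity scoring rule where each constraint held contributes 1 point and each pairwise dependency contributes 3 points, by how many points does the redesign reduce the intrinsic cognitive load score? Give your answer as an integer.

Original: 9 × 1 + 15 × 3 = 9 + 45 = 54.
Redesigned: 8 × 1 + 14 × 3 = 8 + 42 = 50.
Reduction = 54 − 50 = 4.

4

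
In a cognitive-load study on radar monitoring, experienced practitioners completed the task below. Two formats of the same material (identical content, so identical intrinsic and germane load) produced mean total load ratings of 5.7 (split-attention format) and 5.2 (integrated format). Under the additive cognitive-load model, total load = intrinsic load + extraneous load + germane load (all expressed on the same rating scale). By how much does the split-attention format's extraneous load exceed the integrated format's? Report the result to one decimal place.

Intrinsic and germane load are equal across formats, so the difference in total load equals the difference in extraneous load.
Extraneous-load difference = 5.7 − 5.2 = 0.5.

0.5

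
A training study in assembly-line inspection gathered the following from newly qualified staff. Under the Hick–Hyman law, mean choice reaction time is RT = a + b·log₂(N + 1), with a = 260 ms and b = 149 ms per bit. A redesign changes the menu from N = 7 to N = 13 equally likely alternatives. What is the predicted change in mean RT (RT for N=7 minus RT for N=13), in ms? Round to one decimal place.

RT(7) = 260 + 149·log₂(8) = 260 + 149·3.0000 = 707.0000 ms.
RT(13) = 260 + 149·log₂(14) = 260 + 149·3.8074 = 827.3026 ms.
Difference = 707.0000 − 827.3026 = -120.3026 ≈ -120.3 ms.

-120.3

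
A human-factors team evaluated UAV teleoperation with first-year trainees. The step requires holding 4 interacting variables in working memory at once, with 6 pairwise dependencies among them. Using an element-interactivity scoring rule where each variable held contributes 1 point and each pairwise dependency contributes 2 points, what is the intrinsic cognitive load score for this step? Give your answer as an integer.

16

Element contribution: 4 × 1 = 4.
Interaction contribution: 6 × 2 = 12.
Intrinsic load = 4 + 12 = 16.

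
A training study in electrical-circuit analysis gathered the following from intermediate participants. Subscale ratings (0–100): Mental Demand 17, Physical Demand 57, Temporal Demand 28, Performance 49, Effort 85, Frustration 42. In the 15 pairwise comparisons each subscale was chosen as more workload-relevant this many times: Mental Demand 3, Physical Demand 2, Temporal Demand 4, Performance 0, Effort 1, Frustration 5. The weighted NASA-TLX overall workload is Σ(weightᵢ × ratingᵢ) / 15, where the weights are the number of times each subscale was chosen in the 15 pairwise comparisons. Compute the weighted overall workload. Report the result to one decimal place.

38.1

The tallies are the weights (they sum to 15).
Weighted sum = 3·17 + 2·57 + 4·28 + 0·49 + 1·85 + 5·42
            = 51 + 114 + 112 + 0 + 85 + 210 = 572.
Overall workload = 572 / 15 = 38.1333 ≈ 38.1.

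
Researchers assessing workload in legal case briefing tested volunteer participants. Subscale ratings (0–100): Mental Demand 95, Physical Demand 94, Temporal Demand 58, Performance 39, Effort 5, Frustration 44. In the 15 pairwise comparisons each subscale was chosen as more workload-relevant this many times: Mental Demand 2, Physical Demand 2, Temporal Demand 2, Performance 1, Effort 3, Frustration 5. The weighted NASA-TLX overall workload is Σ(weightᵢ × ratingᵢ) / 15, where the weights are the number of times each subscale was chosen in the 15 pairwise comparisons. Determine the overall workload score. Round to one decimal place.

51.2

The tallies are the weights (they sum to 15).
Weighted sum = 2·95 + 2·94 + 2·58 + 1·39 + 3·5 + 5·44
            = 190 + 188 + 116 + 39 + 15 + 220 = 768.
Overall workload = 768 / 15 = 51.2000 ≈ 51.2.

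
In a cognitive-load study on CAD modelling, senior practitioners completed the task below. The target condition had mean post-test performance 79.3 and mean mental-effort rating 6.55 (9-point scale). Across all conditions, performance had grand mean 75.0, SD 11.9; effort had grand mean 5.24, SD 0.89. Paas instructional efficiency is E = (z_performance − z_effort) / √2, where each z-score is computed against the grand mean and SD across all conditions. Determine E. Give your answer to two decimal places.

-0.79

z_performance = (79.3 − 75.0) / 11.9 = 4.3000 / 11.9 = 0.3613.
z_effort = (6.55 − 5.24) / 0.89 = 1.3100 / 0.89 = 1.4719.
z_P − z_E = 0.3613 − 1.4719 = -1.1106.
E = -1.1106 / √2 = -1.1106 / 1.41421 = -0.7853 ≈ -0.79.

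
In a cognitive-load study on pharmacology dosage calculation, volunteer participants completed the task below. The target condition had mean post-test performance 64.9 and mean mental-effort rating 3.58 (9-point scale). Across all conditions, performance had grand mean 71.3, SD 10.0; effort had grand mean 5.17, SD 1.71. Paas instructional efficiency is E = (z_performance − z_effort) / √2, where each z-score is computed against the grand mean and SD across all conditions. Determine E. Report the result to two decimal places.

0.20

z_performance = (64.9 − 71.3) / 10.0 = -6.4000 / 10.0 = -0.6400.
z_effort = (3.58 − 5.17) / 1.71 = -1.5900 / 1.71 = -0.9298.
z_P − z_E = -0.6400 − (-0.9298) = 0.2898.
E = 0.2898 / √2 = 0.2898 / 1.41421 = 0.2049 ≈ 0.20.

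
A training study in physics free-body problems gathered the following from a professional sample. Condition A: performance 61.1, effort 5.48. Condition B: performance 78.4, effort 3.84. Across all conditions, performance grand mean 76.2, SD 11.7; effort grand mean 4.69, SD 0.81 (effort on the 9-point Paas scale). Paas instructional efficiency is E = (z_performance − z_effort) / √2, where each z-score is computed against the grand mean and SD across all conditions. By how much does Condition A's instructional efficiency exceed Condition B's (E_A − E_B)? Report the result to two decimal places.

Condition A: z_P = (61.1 − 76.2)/11.7 = -1.2906; z_E = (5.48 − 4.69)/0.81 = 0.9753; E_A = (-1.2906 − 0.9753)/√2 = -1.6022.
Condition B: z_P = (78.4 − 76.2)/11.7 = 0.1880; z_E = (3.84 − 4.69)/0.81 = -1.0494; E_B = (0.1880 − (-1.0494))/√2 = 0.8750.
E_A − E_B = -1.6022 − 0.8750 = -2.4772 ≈ -2.48.

-2.48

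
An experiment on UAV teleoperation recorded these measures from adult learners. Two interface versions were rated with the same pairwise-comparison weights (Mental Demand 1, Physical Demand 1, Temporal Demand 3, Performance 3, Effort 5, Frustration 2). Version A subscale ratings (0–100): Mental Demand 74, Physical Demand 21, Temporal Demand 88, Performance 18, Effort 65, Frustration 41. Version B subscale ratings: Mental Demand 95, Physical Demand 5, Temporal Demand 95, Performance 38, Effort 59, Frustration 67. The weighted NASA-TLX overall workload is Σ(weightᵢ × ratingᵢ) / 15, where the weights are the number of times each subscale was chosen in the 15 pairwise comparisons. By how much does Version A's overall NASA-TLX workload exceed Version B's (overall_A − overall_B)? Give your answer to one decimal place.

Version A weighted sum = 1·74 + 1·21 + 3·88 + 3·18 + 5·65 + 2·41 = 74 + 21 + 264 + 54 + 325 + 82 = 820; overall_A = 820/15 = 54.6667.
Version B weighted sum = 1·95 + 1·5 + 3·95 + 3·38 + 5·59 + 2·67 = 95 + 5 + 285 + 114 + 295 + 134 = 928; overall_B = 928/15 = 61.8667.
Difference = 54.6667 − 61.8667 = -7.2000 ≈ -7.2.

-7.2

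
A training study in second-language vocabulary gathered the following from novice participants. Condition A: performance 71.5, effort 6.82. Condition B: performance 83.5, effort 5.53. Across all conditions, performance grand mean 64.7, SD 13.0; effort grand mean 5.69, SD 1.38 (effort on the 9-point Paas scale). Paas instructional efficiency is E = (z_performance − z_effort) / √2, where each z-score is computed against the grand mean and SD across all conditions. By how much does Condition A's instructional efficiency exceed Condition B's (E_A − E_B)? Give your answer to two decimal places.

Condition A: z_P = (71.5 − 64.7)/13.0 = 0.5231; z_E = (6.82 − 5.69)/1.38 = 0.8188; E_A = (0.5231 − 0.8188)/√2 = -0.2091.
Condition B: z_P = (83.5 − 64.7)/13.0 = 1.4462; z_E = (5.53 − 5.69)/1.38 = -0.1159; E_B = (1.4462 − (-0.1159))/√2 = 1.1046.
E_A − E_B = -0.2091 − 1.1046 = -1.3137 ≈ -1.31.

-1.31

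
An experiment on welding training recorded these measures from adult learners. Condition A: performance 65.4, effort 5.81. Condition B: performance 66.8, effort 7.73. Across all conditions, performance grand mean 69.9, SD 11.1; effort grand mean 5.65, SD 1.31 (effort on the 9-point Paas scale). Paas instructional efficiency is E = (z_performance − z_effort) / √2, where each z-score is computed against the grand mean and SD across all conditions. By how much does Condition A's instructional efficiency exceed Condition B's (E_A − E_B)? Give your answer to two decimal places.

0.95

Condition A: z_P = (65.4 − 69.9)/11.1 = -0.4054; z_E = (5.81 − 5.65)/1.31 = 0.1221; E_A = (-0.4054 − 0.1221)/√2 = -0.3730.
Condition B: z_P = (66.8 − 69.9)/11.1 = -0.2793; z_E = (7.73 − 5.65)/1.31 = 1.5878; E_B = (-0.2793 − 1.5878)/√2 = -1.3202.
E_A − E_B = -0.3730 − (-1.3202) = 0.9472 ≈ 0.95.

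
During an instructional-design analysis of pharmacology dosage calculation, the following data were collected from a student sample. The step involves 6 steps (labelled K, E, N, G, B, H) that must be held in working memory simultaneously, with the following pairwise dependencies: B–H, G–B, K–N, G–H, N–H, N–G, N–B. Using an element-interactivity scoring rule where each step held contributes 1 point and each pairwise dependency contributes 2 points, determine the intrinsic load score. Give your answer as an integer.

20

Count of steps held simultaneously: 6.
Count of pairwise dependencies listed: 7.
Element contribution: 6 × 1 = 6.
Interaction contribution: 7 × 2 = 14.
Intrinsic load = 6 + 14 = 20.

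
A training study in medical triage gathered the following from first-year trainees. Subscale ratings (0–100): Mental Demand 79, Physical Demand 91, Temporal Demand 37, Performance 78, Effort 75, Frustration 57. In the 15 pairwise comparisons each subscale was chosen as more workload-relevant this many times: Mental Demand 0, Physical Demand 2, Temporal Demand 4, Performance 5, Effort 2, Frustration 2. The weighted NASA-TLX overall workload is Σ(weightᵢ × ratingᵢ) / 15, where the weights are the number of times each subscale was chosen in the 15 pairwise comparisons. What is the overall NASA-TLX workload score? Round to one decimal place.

65.6

The tallies are the weights (they sum to 15).
Weighted sum = 0·79 + 2·91 + 4·37 + 5·78 + 2·75 + 2·57
            = 0 + 182 + 148 + 390 + 150 + 114 = 984.
Overall workload = 984 / 15 = 65.6000 ≈ 65.6.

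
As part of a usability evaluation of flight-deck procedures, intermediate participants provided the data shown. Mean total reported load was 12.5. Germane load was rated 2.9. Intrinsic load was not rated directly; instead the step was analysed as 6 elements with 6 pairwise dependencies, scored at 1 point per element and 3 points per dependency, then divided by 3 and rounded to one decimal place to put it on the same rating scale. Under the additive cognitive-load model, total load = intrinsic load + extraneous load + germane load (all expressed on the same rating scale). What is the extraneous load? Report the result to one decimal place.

Intrinsic (element-interactivity): (6 × 1 + 6 × 3) / 3 = 24 / 3 = 8.0000 → 8.0.
extraneous load = total − intrinsic − germane
             = 12.5 − 8.0 − 2.9 = 1.6.

1.6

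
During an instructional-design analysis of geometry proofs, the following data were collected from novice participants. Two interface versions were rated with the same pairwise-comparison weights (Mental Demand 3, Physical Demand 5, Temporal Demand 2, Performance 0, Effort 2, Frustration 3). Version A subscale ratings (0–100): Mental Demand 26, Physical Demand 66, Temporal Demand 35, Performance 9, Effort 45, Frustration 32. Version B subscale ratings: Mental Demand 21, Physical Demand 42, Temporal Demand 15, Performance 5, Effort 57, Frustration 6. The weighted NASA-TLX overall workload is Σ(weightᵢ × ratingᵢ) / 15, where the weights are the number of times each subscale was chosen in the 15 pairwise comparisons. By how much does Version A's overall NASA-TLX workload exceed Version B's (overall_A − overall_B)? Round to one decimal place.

Version A weighted sum = 3·26 + 5·66 + 2·35 + 0·9 + 2·45 + 3·32 = 78 + 330 + 70 + 0 + 90 + 96 = 664; overall_A = 664/15 = 44.2667.
Version B weighted sum = 3·21 + 5·42 + 2·15 + 0·5 + 2·57 + 3·6 = 63 + 210 + 30 + 0 + 114 + 18 = 435; overall_B = 435/15 = 29.0000.
Difference = 44.2667 − 29.0000 = 15.2667 ≈ 15.3.

15.3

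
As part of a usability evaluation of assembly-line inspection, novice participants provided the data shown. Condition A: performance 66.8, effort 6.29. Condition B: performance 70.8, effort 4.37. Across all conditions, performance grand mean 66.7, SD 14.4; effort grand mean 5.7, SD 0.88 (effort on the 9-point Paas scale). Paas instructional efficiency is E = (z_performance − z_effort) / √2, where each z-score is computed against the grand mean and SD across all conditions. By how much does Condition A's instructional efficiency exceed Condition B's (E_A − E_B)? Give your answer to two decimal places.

Condition A: z_P = (66.8 − 66.7)/14.4 = 0.0069; z_E = (6.29 − 5.7)/0.88 = 0.6705; E_A = (0.0069 − 0.6705)/√2 = -0.4692.
Condition B: z_P = (70.8 − 66.7)/14.4 = 0.2847; z_E = (4.37 − 5.7)/0.88 = -1.5114; E_B = (0.2847 − (-1.5114))/√2 = 1.2700.
E_A − E_B = -0.4692 − 1.2700 = -1.7392 ≈ -1.74.

-1.74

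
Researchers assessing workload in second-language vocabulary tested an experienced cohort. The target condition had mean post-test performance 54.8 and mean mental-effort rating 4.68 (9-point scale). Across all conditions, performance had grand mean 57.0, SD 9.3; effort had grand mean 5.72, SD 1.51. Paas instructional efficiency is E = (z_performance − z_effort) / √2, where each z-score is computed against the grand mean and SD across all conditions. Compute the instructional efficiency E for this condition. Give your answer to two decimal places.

z_performance = (54.8 − 57.0) / 9.3 = -2.2000 / 9.3 = -0.2366.
z_effort = (4.68 − 5.72) / 1.51 = -1.0400 / 1.51 = -0.6887.
z_P − z_E = -0.2366 − (-0.6887) = 0.4521.
E = 0.4521 / √2 = 0.4521 / 1.41421 = 0.3197 ≈ 0.32.

0.32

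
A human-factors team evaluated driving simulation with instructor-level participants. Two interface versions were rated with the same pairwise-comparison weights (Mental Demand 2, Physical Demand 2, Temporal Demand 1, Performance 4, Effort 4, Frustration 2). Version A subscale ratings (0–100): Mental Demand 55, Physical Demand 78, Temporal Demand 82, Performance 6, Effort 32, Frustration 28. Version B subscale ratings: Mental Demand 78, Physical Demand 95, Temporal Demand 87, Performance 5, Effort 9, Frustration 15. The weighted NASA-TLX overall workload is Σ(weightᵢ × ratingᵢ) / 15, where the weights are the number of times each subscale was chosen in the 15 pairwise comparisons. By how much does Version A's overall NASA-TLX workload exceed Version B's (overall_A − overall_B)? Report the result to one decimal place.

2.5

Version A weighted sum = 2·55 + 2·78 + 1·82 + 4·6 + 4·32 + 2·28 = 110 + 156 + 82 + 24 + 128 + 56 = 556; overall_A = 556/15 = 37.0667.
Version B weighted sum = 2·78 + 2·95 + 1·87 + 4·5 + 4·9 + 2·15 = 156 + 190 + 87 + 20 + 36 + 30 = 519; overall_B = 519/15 = 34.6000.
Difference = 37.0667 − 34.6000 = 2.4667 ≈ 2.5.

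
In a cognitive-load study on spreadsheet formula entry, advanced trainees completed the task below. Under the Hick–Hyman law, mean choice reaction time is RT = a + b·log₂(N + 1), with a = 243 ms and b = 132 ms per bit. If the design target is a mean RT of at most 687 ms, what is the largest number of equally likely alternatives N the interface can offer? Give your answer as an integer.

Set 243 + 132·log₂(N + 1) ≤ 687.
log₂(N + 1) ≤ (687 − 243) / 132 = 3.3636.
N + 1 ≤ 2^3.3636 = 10.2931.
N ≤ 9.2931, so the largest integer N is 9.

9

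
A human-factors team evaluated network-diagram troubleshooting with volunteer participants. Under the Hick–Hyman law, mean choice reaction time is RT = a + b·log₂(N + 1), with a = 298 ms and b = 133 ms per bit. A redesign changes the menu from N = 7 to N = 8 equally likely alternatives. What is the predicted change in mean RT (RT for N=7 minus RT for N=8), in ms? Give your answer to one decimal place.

RT(7) = 298 + 133·log₂(8) = 298 + 133·3.0000 = 697.0000 ms.
RT(8) = 298 + 133·log₂(9) = 298 + 133·3.1699 = 719.5967 ms.
Difference = 697.0000 − 719.5967 = -22.5967 ≈ -22.6 ms.

-22.6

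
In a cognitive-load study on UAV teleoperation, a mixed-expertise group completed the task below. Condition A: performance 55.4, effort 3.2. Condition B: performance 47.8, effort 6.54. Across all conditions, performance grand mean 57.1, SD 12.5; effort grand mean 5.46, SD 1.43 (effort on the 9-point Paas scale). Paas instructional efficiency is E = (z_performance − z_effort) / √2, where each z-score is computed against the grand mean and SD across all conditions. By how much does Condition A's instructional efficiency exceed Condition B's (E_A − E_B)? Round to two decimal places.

Condition A: z_P = (55.4 − 57.1)/12.5 = -0.1360; z_E = (3.2 − 5.46)/1.43 = -1.5804; E_A = (-0.1360 − (-1.5804))/√2 = 1.0213.
Condition B: z_P = (47.8 − 57.1)/12.5 = -0.7440; z_E = (6.54 − 5.46)/1.43 = 0.7552; E_B = (-0.7440 − 0.7552)/√2 = -1.0601.
E_A − E_B = 1.0213 − (-1.0601) = 2.0814 ≈ 2.08.

2.08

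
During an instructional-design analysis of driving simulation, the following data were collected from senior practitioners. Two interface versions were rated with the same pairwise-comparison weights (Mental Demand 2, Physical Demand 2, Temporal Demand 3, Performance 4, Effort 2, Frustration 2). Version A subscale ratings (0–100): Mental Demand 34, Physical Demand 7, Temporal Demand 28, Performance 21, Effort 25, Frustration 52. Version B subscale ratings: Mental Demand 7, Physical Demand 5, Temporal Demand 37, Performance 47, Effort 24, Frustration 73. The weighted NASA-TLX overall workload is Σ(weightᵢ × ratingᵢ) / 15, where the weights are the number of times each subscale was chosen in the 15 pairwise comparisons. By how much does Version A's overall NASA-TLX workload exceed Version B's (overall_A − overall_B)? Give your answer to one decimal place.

Version A weighted sum = 2·34 + 2·7 + 3·28 + 4·21 + 2·25 + 2·52 = 68 + 14 + 84 + 84 + 50 + 104 = 404; overall_A = 404/15 = 26.9333.
Version B weighted sum = 2·7 + 2·5 + 3·37 + 4·47 + 2·24 + 2·73 = 14 + 10 + 111 + 188 + 48 + 146 = 517; overall_B = 517/15 = 34.4667.
Difference = 26.9333 − 34.4667 = -7.5334 ≈ -7.5.

-7.5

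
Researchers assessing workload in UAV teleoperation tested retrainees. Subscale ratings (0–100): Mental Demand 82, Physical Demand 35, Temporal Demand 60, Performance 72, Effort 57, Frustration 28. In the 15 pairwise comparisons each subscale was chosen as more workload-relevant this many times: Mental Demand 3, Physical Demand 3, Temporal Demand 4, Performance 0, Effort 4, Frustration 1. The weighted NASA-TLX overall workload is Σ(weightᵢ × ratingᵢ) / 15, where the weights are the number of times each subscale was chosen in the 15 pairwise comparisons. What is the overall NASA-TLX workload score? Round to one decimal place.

The tallies are the weights (they sum to 15).
Weighted sum = 3·82 + 3·35 + 4·60 + 0·72 + 4·57 + 1·28
            = 246 + 105 + 240 + 0 + 228 + 28 = 847.
Overall workload = 847 / 15 = 56.4667 ≈ 56.5.

56.5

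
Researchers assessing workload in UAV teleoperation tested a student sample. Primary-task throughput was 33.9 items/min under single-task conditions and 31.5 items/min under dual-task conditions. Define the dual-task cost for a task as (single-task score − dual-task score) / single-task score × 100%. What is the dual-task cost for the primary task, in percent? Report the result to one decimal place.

7.1

Cost = (33.9 − 31.5) / 33.9 × 100%
     = 2.4000 / 33.9 × 100% = 7.0796%.
≈ 7.1%.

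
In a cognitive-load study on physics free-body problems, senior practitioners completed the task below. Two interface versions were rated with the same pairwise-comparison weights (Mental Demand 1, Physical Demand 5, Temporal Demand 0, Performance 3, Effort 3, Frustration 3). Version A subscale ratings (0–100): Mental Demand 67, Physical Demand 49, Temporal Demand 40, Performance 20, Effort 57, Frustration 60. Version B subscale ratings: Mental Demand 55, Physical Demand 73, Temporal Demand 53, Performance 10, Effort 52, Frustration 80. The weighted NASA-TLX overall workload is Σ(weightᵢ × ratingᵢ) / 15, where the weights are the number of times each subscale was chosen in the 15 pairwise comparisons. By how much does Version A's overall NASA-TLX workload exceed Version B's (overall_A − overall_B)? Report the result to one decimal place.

Version A weighted sum = 1·67 + 5·49 + 0·40 + 3·20 + 3·57 + 3·60 = 67 + 245 + 0 + 60 + 171 + 180 = 723; overall_A = 723/15 = 48.2000.
Version B weighted sum = 1·55 + 5·73 + 0·53 + 3·10 + 3·52 + 3·80 = 55 + 365 + 0 + 30 + 156 + 240 = 846; overall_B = 846/15 = 56.4000.
Difference = 48.2000 − 56.4000 = -8.2000 ≈ -8.2.

-8.2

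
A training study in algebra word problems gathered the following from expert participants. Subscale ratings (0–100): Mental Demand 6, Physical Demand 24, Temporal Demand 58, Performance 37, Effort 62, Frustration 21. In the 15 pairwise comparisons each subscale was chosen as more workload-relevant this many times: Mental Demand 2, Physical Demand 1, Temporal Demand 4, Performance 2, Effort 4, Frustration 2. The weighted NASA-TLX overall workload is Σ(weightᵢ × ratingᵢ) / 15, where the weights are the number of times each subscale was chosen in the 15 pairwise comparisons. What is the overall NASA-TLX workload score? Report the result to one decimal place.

The tallies are the weights (they sum to 15).
Weighted sum = 2·6 + 1·24 + 4·58 + 2·37 + 4·62 + 2·21
            = 12 + 24 + 232 + 74 + 248 + 42 = 632.
Overall workload = 632 / 15 = 42.1333 ≈ 42.1.

42.1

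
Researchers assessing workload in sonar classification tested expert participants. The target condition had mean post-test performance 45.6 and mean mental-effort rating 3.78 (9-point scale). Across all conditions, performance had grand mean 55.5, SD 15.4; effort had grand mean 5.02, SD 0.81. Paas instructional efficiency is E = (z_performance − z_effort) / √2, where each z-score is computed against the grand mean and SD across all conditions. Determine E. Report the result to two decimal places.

0.63

z_performance = (45.6 − 55.5) / 15.4 = -9.9000 / 15.4 = -0.6429.
z_effort = (3.78 − 5.02) / 0.81 = -1.2400 / 0.81 = -1.5309.
z_P − z_E = -0.6429 − (-1.5309) = 0.8880.
E = 0.8880 / √2 = 0.8880 / 1.41421 = 0.6279 ≈ 0.63.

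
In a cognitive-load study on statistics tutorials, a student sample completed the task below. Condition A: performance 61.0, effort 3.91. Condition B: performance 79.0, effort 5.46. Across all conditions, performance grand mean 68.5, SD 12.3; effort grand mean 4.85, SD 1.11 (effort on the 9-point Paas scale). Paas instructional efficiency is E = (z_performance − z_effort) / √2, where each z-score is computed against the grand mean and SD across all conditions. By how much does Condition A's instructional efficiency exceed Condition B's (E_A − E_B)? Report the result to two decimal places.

-0.05

Condition A: z_P = (61.0 − 68.5)/12.3 = -0.6098; z_E = (3.91 − 4.85)/1.11 = -0.8468; E_A = (-0.6098 − (-0.8468))/√2 = 0.1676.
Condition B: z_P = (79.0 − 68.5)/12.3 = 0.8537; z_E = (5.46 − 4.85)/1.11 = 0.5495; E_B = (0.8537 − 0.5495)/√2 = 0.2151.
E_A − E_B = 0.1676 − 0.2151 = -0.0475 ≈ -0.05.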